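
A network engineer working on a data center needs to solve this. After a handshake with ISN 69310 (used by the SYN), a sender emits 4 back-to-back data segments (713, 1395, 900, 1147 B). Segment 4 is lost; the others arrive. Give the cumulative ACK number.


SYN uses sequence number 69310; first data byte = ISN + 1 = 69311.
Segment 1: SEQ = 69311, len = 713 B, covers [69311, 70023]
Segment 2: SEQ = 70024, len = 1395 B, covers [70024, 71418]
Segment 3: SEQ = 71419, len = 900 B, covers [71419, 72318]
Segment 4: SEQ = 72319, len = 1147 B, covers [72319, 73465] [LOST]
In-order data received: bytes [69311, 72318] (segments 1..3).
Segment 4 missing -> gap begins at byte 72319.
Cumulative ACK = next expected in-order byte = 69311 + 713 + 1395 + 900 = 72319

72319


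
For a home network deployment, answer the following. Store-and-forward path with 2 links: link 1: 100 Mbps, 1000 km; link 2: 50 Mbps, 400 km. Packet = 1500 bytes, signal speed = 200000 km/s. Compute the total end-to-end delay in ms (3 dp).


Packet = 1500 bytes = 12000 bits. Store-and-forward: sum (t_trans + t_prop) per link.
Link 1: t_trans = 12000/(100*10^6) s = 0.1200 ms; t_prop = 1000/200000 s = 5.0000 ms; subtotal = 5.1200 ms
Link 2: t_trans = 12000/(50*10^6) s = 0.2400 ms; t_prop = 400/200000 s = 2.0000 ms; subtotal = 2.2400 ms
End-to-end = 5.1200 + 2.2400 = 7.3600 ms -> 7.360 ms (3 dp)

7.360


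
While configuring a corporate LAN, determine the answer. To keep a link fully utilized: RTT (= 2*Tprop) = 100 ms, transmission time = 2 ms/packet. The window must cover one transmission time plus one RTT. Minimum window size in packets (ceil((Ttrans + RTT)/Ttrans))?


Given: Ttrans = 2 ms, RTT = 100 ms (= 2 * Tprop, Tprop = 50 ms)
Time until first ACK returns = Ttrans + RTT = 2 + 100 = 102 ms
Need W * Ttrans >= Ttrans + RTT  ->  W >= (Ttrans + RTT) / Ttrans
(Ttrans + RTT) / Ttrans = 102 / 2 = 51
W_min = ceil(51) = 51

51


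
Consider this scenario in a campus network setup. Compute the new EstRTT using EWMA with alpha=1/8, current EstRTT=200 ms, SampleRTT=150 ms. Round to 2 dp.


Given: EstRTT = 200 ms, SampleRTT = 150 ms, alpha = 1/8
New EstRTT = (1 - alpha) * EstRTT + alpha * SampleRTT
(7/8) * 200 = 175
(1/8) * 150 = 18.75
New EstRTT = 175 + 18.75 = 193.75 ms -> 193.75 ms (2 dp)

193.75


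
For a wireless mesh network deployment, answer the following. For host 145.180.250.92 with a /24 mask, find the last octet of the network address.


Given: IP = 145.180.250.92, prefix = /24
Subnet mask = 255.255.255.0
Last octet of IP: 92
Last octet of mask: 0
Network last octet = 92 AND 0 = 0

0


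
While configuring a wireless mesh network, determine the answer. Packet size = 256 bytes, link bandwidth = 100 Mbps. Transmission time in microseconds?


Given: packet = 256 bytes, bandwidth = 100 Mbps
Packet in bits = 256 * 8 = 2048 bits
Bandwidth = 100 * 10^6 = 100000000 bps
Time = 2048 / 100000000 seconds
Time in us = 2048 * 10^6 / 100000000 = 20.48

20.48


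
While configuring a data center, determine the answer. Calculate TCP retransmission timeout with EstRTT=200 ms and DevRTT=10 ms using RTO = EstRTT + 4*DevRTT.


Given: EstRTT = 200 ms, DevRTT = 10 ms
Timeout = EstRTT + 4 * DevRTT
4 * DevRTT = 4 * 10 = 40
Timeout = 200 + 40 = 240 ms

240


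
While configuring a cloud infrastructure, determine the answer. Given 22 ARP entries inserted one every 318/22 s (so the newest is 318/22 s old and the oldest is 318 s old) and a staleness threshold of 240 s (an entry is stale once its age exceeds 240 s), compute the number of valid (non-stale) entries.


Ages are k * 318/22 s for k = 1..22 (spacing = 14.4545 s).
Entry k is valid iff k * 318/22 <= 240 iff k <= 22 * 240 / 318 = 16.6038
n_valid = floor(16.6038) = 16
(n_stale = 22 - 16 = 6)

16


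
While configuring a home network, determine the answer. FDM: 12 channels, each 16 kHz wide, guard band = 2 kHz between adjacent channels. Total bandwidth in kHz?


Given: 12 channels, 16 kHz each, guard = 2 kHz
Channel bandwidth = 12 * 16 = 192 kHz
Guard bands = 11 gaps * 2 kHz = 22 kHz
Total = 192 + 22 = 214 kHz

214


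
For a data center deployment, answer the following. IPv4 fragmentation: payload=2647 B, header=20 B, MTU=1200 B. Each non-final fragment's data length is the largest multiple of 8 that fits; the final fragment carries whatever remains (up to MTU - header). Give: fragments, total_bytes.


Max data per non-final fragment = floor((MTU - header)/8)*8 = floor((1200 - 20)/8)*8 = floor(1180/8)*8 = 1176 B
Final fragment needs no 8-byte alignment: it can carry up to MTU - header = 1180 B
Non-final fragments needed = ceil((payload - 1180) / 1176) = ceil(1467/1176) = ceil(1.2474) = 2
Number of fragments = 2 + 1 = 3
Fragment sizes (data): 2 * 1176 B + 295 B (last, 295 <= 1180 OK)
Total bytes sent = payload + n_frags * header = 2647 + 3*20 = 2647 + 60 = 2707 B

3, 2707


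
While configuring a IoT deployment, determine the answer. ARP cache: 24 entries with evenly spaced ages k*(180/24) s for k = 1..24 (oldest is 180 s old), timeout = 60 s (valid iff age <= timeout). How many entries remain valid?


Ages are k * 180/24 s for k = 1..24 (spacing = 7.5000 s).
Entry k is valid iff k * 180/24 <= 60 iff k <= 24 * 60 / 180 = 8.0000
n_valid = floor(8.0000) = 8
(n_stale = 24 - 8 = 16)

8


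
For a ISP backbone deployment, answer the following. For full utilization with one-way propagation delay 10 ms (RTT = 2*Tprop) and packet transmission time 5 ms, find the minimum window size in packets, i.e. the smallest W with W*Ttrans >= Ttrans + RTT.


Given: Ttrans = 5 ms, RTT = 20 ms (= 2 * Tprop, Tprop = 10 ms)
Time until first ACK returns = Ttrans + RTT = 5 + 20 = 25 ms
Need W * Ttrans >= Ttrans + RTT  ->  W >= (Ttrans + RTT) / Ttrans
(Ttrans + RTT) / Ttrans = 25 / 5 = 5
W_min = ceil(5) = 5

5


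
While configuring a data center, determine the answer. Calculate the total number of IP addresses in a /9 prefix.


Given: CIDR prefix /9
Host bits = 32 - 9 = 23
Total addresses = 2^23 = 8388608

8388608


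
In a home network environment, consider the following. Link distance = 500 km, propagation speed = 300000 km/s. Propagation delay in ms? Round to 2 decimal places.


Given: distance = 500 km, speed = 300000 km/s
Delay = distance / speed = 500 / 300000 seconds
Delay in ms = 500 * 1000 / 300000
Delay = 1.6667 ms
Rounded to 2 dp = 1.67 ms

1.67


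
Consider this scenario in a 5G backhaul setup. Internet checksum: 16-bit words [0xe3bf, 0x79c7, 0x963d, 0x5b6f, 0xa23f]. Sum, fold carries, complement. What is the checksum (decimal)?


Given words: [0xe3bf, 0x79c7, 0x963d, 0x5b6f, 0xa23f]
Step 1: Sum all words
Raw sum = 58303 + 31175 + 38461 + 23407 + 41535 = 192881
Step 2: Fold carry: (61809 + 2) = 61811
One's complement = ~61811 & 0xFFFF = 3724

3724


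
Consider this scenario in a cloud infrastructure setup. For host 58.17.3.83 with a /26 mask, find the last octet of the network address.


Given: IP = 58.17.3.83, prefix = /26
Subnet mask = 255.255.255.192
Last octet of IP: 83
Last octet of mask: 192
Network last octet = 83 AND 192 = 64

64


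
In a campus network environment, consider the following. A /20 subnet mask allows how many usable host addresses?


Given: subnet mask /20
Host bits = 32 - 20 = 12
Total addresses = 2^12 = 4096
Usable hosts = 4096 - 2 (network + broadcast) = 4094

4094


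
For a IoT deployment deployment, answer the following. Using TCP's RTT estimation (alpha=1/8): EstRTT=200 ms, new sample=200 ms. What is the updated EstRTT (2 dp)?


Given: EstRTT = 200 ms, SampleRTT = 200 ms, alpha = 1/8
New EstRTT = (1 - alpha) * EstRTT + alpha * SampleRTT
(7/8) * 200 = 175
(1/8) * 200 = 25
New EstRTT = 175 + 25 = 200 ms -> 200.00 ms (2 dp)

200.00


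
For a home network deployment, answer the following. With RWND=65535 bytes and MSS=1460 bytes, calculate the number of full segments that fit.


Given: RWND = 65535 bytes, MSS = 1460 bytes
Full segments = floor(RWND / MSS)
Full segments = floor(65535 / 1460)
Full segments = floor(44.887) = 44

44


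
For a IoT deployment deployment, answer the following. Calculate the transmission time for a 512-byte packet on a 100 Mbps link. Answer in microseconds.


Given: packet = 512 bytes, bandwidth = 100 Mbps
Packet in bits = 512 * 8 = 4096 bits
Bandwidth = 100 * 10^6 = 100000000 bps
Time = 4096 / 100000000 seconds
Time in us = 4096 * 10^6 / 100000000 = 40.96

40.96


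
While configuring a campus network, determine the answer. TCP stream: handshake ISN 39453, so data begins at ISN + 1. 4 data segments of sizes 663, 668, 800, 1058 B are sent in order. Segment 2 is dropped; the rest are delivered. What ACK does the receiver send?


SYN uses sequence number 39453; first data byte = ISN + 1 = 39454.
Segment 1: SEQ = 39454, len = 663 B, covers [39454, 40116]
Segment 2: SEQ = 40117, len = 668 B, covers [40117, 40784] [LOST]
Segment 3: SEQ = 40785, len = 800 B, covers [40785, 41584]
Segment 4: SEQ = 41585, len = 1058 B, covers [41585, 42642]
In-order data received: bytes [39454, 40116] (segments 1..1).
Segment 2 missing -> gap begins at byte 40117; later segments buffered out of order.
Cumulative ACK = next expected in-order byte = 39454 + 663 = 40117

40117


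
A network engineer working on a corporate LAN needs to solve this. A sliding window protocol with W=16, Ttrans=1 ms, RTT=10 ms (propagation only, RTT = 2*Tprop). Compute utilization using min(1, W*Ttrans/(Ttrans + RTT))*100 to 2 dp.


Given: W = 16, Ttrans = 1 ms, RTT = 10 ms (= 2 * Tprop, Tprop = 5 ms)
Cycle time = Ttrans + RTT = 1 + 10 = 11 ms (first packet sent until its ACK returns)
W * Ttrans = 16 * 1 = 16 ms of sending per cycle
W * Ttrans / (Ttrans + RTT) = 16 / 11 = 1.454545
U = min(1, 1.454545) = 1.000000
U% = 100.00%

100.00


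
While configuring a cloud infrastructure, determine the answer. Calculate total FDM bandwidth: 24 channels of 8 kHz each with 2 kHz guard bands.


Given: 24 channels, 8 kHz each, guard = 2 kHz
Channel bandwidth = 24 * 8 = 192 kHz
Guard bands = 23 gaps * 2 kHz = 46 kHz
Total = 192 + 46 = 238 kHz

238


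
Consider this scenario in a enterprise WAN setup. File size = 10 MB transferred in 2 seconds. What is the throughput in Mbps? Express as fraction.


Given: file = 10 MB, time = 2 s
File in Mb = 10 * 8 = 80 Mb
Throughput = 80 / 2 Mbps
Throughput = 40 Mbps

40


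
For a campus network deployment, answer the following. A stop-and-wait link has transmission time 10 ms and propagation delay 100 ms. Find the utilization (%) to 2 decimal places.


Given: Ttrans = 10 ms, Tprop = 100 ms
RTT = 2 * Tprop = 2 * 100 = 200 ms
U = Ttrans / (Ttrans + RTT)
U = 10 / (10 + 200)
U = 10 / 210 = 0.047619
U% = 4.76%

4.76


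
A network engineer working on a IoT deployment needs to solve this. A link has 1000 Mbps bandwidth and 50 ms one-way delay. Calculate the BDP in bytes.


Given: bandwidth = 1000 Mbps, delay = 50 ms
BDP in bits = 1000 * 10^6 * 50 / 1000
BDP in bits = 50000000
BDP in bytes = 50000000 / 8 = 6250000

6250000


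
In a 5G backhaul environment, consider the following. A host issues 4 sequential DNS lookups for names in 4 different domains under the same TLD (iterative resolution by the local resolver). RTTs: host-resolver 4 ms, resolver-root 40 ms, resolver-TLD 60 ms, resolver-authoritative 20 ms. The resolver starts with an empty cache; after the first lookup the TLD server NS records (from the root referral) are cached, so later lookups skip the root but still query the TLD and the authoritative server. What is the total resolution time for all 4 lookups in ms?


Lookup 1 (cold cache): local + root + TLD + auth = 4 + 40 + 60 + 20 = 124 ms
Lookups 2..4 (TLD NS cached -> skip root; new domain -> still ask TLD and auth): local + TLD + auth = 4 + 60 + 20 = 84 ms each
Remaining 3 lookups: 3 * 84 = 252 ms
Total = 124 + 252 = 376 ms

376


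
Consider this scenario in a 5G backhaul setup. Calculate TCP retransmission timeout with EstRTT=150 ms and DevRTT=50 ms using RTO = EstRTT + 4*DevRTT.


Given: EstRTT = 150 ms, DevRTT = 50 ms
Timeout = EstRTT + 4 * DevRTT
4 * DevRTT = 4 * 50 = 200
Timeout = 150 + 200 = 350 ms

350


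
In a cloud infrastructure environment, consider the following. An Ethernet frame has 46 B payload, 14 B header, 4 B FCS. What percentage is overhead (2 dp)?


Given: payload = 46 B, header = 14 B, trailer = 4 B
Overhead bytes = header + trailer = 14 + 4 = 18
Total frame = payload + overhead = 46 + 18 = 64
Overhead % = 18 / 64 * 100 = 28.1250% -> 28.13% (2 dp)

28.13


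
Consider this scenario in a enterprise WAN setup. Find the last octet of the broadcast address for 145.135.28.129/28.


Given: IP = 145.135.28.129, prefix = /28
Host bits = 32 - 28 = 4
Network last octet = 129 AND mask = 128
Host part size = 2^4 - 1 = 15
Broadcast last octet = 128 OR 15 = 143

143


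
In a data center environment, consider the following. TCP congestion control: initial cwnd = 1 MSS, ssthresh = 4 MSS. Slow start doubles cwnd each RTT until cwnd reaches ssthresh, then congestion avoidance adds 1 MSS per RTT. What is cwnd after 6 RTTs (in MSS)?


RTT 0: cwnd = 1 MSS (initial)
RTT 1: cwnd = 2 MSS (slow start, doubled)
RTT 2: cwnd = 4 MSS (slow start, doubled)
RTT 3: cwnd = 5 MSS (congestion avoidance, +1)
RTT 4: cwnd = 6 MSS (congestion avoidance, +1)
RTT 5: cwnd = 7 MSS (congestion avoidance, +1)
RTT 6: cwnd = 8 MSS (congestion avoidance, +1)

8


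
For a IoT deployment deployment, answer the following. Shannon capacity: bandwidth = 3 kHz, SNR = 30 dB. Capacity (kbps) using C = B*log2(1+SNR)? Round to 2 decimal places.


Given: B = 3 kHz, SNR = 30 dB
SNR linear = 10^(30/10) = 1000
1 + SNR = 1001
log2(1001) = 9.9672262588
C = 3 * 1000 * 9.9672262588 = 29901.6788 bps
C = 29.901679 kbps -> 29.90 kbps (2 dp)

29.90


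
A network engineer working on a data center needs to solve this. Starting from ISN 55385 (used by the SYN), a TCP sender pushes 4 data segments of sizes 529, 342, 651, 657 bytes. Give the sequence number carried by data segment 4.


The SYN occupies sequence number ISN = 55385, so the first data byte is ISN + 1 = 55386.
SEQ of data segment i = (ISN + 1) + sum of payload sizes of segments 1..i-1.
Segment 1: SEQ = 55386, payload = 529 bytes
Segment 2: SEQ = 55915, payload = 342 bytes
Segment 3: SEQ = 56257, payload = 651 bytes
Segment 4: SEQ = 56908, payload = 657 bytes
SEQ of segment 4 = 55386 + 529 + 342 + 651 = 56908

56908


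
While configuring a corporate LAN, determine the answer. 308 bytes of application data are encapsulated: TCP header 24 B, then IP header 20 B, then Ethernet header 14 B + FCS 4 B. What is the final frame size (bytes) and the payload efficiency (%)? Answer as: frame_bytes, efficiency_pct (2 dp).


TCP segment = 308 + 24 = 332 B
IP packet = 332 + 20 = 352 B
Ethernet frame = 352 + 14 + 4 = 370 B
Efficiency = app / frame = 308 / 370 = 0.832432 = 83.2432% -> 83.24% (2 dp)

370, 83.24


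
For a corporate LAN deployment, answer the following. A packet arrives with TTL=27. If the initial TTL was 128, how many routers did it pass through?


Given: initial TTL = 128, received TTL = 27
Hops = initial TTL - received TTL
Hops = 128 - 27 = 101

101


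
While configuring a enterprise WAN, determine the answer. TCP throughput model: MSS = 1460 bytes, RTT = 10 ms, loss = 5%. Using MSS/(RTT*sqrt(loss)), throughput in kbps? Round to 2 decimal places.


Given: MSS = 1460 bytes, RTT = 10 ms, loss = 5%
RTT in seconds = 10 / 1000 = 0.01
Loss rate = 5% = 0.05
sqrt(loss) = sqrt(0.05) = 0.223606797750
Throughput (bytes/s) = 1460 / (0.01 * 0.223606797750) = 652931.8494
Throughput (kbps) = 652931.8494 * 8 / 1000 = 5223.454795 -> 5223.45 kbps (2 dp)

5223.45


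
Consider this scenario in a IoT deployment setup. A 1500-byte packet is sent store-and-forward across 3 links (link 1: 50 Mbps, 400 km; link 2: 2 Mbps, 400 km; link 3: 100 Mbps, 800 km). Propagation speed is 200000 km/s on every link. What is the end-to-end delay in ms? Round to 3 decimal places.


Packet = 1500 bytes = 12000 bits. Store-and-forward: sum (t_trans + t_prop) per link.
Link 1: t_trans = 12000/(50*10^6) s = 0.2400 ms; t_prop = 400/200000 s = 2.0000 ms; subtotal = 2.2400 ms
Link 2: t_trans = 12000/(2*10^6) s = 6.0000 ms; t_prop = 400/200000 s = 2.0000 ms; subtotal = 8.0000 ms
Link 3: t_trans = 12000/(100*10^6) s = 0.1200 ms; t_prop = 800/200000 s = 4.0000 ms; subtotal = 4.1200 ms
End-to-end = 2.2400 + 8.0000 + 4.1200 = 14.3600 ms -> 14.360 ms (3 dp)

14.360


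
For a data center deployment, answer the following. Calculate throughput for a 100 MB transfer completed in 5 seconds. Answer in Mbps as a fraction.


Given: file = 100 MB, time = 5 s
File in Mb = 100 * 8 = 800 Mb
Throughput = 800 / 5 Mbps
Throughput = 160 Mbps

160


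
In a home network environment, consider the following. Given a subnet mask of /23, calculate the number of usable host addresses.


Given: subnet mask /23
Host bits = 32 - 23 = 9
Total addresses = 2^9 = 512
Usable hosts = 512 - 2 (network + broadcast) = 510

510


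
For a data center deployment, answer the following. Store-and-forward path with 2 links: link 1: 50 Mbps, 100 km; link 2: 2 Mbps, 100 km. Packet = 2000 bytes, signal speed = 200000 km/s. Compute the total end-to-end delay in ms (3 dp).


Packet = 2000 bytes = 16000 bits. Store-and-forward: sum (t_trans + t_prop) per link.
Link 1: t_trans = 16000/(50*10^6) s = 0.3200 ms; t_prop = 100/200000 s = 0.5000 ms; subtotal = 0.8200 ms
Link 2: t_trans = 16000/(2*10^6) s = 8.0000 ms; t_prop = 100/200000 s = 0.5000 ms; subtotal = 8.5000 ms
End-to-end = 0.8200 + 8.5000 = 9.3200 ms -> 9.320 ms (3 dp)

9.320


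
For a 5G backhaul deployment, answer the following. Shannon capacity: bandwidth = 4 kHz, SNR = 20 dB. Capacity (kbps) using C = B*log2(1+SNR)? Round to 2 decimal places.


Given: B = 4 kHz, SNR = 20 dB
SNR linear = 10^(20/10) = 100
1 + SNR = 101
log2(101) = 6.6582114828
C = 4 * 1000 * 6.6582114828 = 26632.8459 bps
C = 26.632846 kbps -> 26.63 kbps (2 dp)

26.63


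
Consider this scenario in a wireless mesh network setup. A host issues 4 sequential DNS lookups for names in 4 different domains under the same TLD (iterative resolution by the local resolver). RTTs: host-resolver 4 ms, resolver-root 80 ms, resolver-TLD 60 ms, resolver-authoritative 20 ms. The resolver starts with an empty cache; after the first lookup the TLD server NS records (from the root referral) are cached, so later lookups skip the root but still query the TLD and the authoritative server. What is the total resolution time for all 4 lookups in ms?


Lookup 1 (cold cache): local + root + TLD + auth = 4 + 80 + 60 + 20 = 164 ms
Lookups 2..4 (TLD NS cached -> skip root; new domain -> still ask TLD and auth): local + TLD + auth = 4 + 60 + 20 = 84 ms each
Remaining 3 lookups: 3 * 84 = 252 ms
Total = 164 + 252 = 416 ms

416


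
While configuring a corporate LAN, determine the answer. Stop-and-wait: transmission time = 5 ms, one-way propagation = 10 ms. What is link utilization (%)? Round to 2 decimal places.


Given: Ttrans = 5 ms, Tprop = 10 ms
RTT = 2 * Tprop = 2 * 10 = 20 ms
U = Ttrans / (Ttrans + RTT)
U = 5 / (5 + 20)
U = 5 / 25 = 0.2
U% = 20.00%

20.00


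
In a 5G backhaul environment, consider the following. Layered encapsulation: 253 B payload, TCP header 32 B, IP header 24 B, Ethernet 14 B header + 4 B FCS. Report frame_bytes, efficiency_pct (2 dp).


TCP segment = 253 + 32 = 285 B
IP packet = 285 + 24 = 309 B
Ethernet frame = 309 + 14 + 4 = 327 B
Efficiency = app / frame = 253 / 327 = 0.773700 = 77.3700% -> 77.37% (2 dp)

327, 77.37


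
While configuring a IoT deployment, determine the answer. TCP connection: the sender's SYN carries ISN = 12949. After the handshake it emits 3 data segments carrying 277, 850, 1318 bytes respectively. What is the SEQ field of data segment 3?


The SYN occupies sequence number ISN = 12949, so the first data byte is ISN + 1 = 12950.
SEQ of data segment i = (ISN + 1) + sum of payload sizes of segments 1..i-1.
Segment 1: SEQ = 12950, payload = 277 bytes
Segment 2: SEQ = 13227, payload = 850 bytes
Segment 3: SEQ = 14077, payload = 1318 bytes
SEQ of segment 3 = 12950 + 277 + 850 = 14077

14077


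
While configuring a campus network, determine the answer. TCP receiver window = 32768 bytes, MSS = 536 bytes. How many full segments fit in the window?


Given: RWND = 32768 bytes, MSS = 536 bytes
Full segments = floor(RWND / MSS)
Full segments = floor(32768 / 536)
Full segments = floor(61.1343) = 61

61


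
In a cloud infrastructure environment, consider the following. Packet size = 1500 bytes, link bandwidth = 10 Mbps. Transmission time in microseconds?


Given: packet = 1500 bytes, bandwidth = 10 Mbps
Packet in bits = 1500 * 8 = 12000 bits
Bandwidth = 10 * 10^6 = 10000000 bps
Time = 12000 / 10000000 seconds
Time in us = 12000 * 10^6 / 10000000 = 1200

1200


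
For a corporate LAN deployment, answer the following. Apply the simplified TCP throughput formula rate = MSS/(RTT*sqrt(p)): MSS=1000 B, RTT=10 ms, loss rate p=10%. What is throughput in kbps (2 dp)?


Given: MSS = 1000 bytes, RTT = 10 ms, loss = 10%
RTT in seconds = 10 / 1000 = 0.01
Loss rate = 10% = 0.1
sqrt(loss) = sqrt(0.1) = 0.316227766017
Throughput (bytes/s) = 1000 / (0.01 * 0.316227766017) = 316227.7660
Throughput (kbps) = 316227.7660 * 8 / 1000 = 2529.822128 -> 2529.82 kbps (2 dp)

2529.82


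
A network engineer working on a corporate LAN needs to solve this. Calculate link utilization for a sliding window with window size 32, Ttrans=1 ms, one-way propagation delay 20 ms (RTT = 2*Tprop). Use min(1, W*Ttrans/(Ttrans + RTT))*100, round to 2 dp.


Given: W = 32, Ttrans = 1 ms, RTT = 40 ms (= 2 * Tprop, Tprop = 20 ms)
Cycle time = Ttrans + RTT = 1 + 40 = 41 ms (first packet sent until its ACK returns)
W * Ttrans = 32 * 1 = 32 ms of sending per cycle
W * Ttrans / (Ttrans + RTT) = 32 / 41 = 0.780488
U = min(1, 0.780488) = 0.780488
U% = 78.05%

78.05


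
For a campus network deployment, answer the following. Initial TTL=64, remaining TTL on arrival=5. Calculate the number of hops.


Given: initial TTL = 64, received TTL = 5
Hops = initial TTL - received TTL
Hops = 64 - 5 = 59

59


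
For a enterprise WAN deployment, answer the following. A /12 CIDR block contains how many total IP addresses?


Given: CIDR prefix /12
Host bits = 32 - 12 = 20
Total addresses = 2^20 = 1048576

1048576


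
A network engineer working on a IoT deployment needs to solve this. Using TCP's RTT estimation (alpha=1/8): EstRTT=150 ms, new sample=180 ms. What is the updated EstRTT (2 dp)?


Given: EstRTT = 150 ms, SampleRTT = 180 ms, alpha = 1/8
New EstRTT = (1 - alpha) * EstRTT + alpha * SampleRTT
(7/8) * 150 = 131.25
(1/8) * 180 = 22.5
New EstRTT = 131.25 + 22.5 = 153.75 ms -> 153.75 ms (2 dp)

153.75


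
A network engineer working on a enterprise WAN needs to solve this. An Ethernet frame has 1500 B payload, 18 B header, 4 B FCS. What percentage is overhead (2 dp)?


Given: payload = 1500 B, header = 18 B, trailer = 4 B
Overhead bytes = header + trailer = 18 + 4 = 22
Total frame = payload + overhead = 1500 + 22 = 1522
Overhead % = 22 / 1522 * 100 = 1.4455% -> 1.45% (2 dp)

1.45


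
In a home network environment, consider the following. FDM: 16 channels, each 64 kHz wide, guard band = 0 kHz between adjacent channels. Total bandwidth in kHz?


Given: 16 channels, 64 kHz each, guard = 0 kHz
Channel bandwidth = 16 * 64 = 1024 kHz
Guard bands = 15 gaps * 0 kHz = 0 kHz
Total = 1024 + 0 = 1024 kHz

1024


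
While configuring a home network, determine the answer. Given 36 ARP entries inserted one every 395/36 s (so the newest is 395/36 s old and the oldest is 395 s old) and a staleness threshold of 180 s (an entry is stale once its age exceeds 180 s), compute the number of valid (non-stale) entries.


Ages are k * 395/36 s for k = 1..36 (spacing = 10.9722 s).
Entry k is valid iff k * 395/36 <= 180 iff k <= 36 * 180 / 395 = 16.4051
n_valid = floor(16.4051) = 16
(n_stale = 36 - 16 = 20)

16


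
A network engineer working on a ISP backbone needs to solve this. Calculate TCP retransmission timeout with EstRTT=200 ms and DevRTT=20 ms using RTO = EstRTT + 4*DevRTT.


Given: EstRTT = 200 ms, DevRTT = 20 ms
Timeout = EstRTT + 4 * DevRTT
4 * DevRTT = 4 * 20 = 80
Timeout = 200 + 80 = 280 ms

280


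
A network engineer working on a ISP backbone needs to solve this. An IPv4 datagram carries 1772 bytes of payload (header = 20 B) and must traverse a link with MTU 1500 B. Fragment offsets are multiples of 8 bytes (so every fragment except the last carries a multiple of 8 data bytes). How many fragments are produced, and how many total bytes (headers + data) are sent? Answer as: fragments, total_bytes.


Max data per non-final fragment = floor((MTU - header)/8)*8 = floor((1500 - 20)/8)*8 = floor(1480/8)*8 = 1480 B
Final fragment needs no 8-byte alignment: it can carry up to MTU - header = 1480 B
Non-final fragments needed = ceil((payload - 1480) / 1480) = ceil(292/1480) = ceil(0.1973) = 1
Number of fragments = 1 + 1 = 2
Fragment sizes (data): 1 * 1480 B + 292 B (last, 292 <= 1480 OK)
Total bytes sent = payload + n_frags * header = 1772 + 2*20 = 1772 + 40 = 1812 B

2, 1812


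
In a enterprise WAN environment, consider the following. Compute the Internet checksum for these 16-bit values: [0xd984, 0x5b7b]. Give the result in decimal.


Given words: [0xd984, 0x5b7b]
Step 1: Sum all words
Raw sum = 55684 + 23419 = 79103
Step 2: Fold carry: (13567 + 1) = 13568
One's complement = ~13568 & 0xFFFF = 51967

51967


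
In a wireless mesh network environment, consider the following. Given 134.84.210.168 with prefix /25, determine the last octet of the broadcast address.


Given: IP = 134.84.210.168, prefix = /25
Host bits = 32 - 25 = 7
Network last octet = 168 AND mask = 128
Host part size = 2^7 - 1 = 127
Broadcast last octet = 128 OR 127 = 255

255


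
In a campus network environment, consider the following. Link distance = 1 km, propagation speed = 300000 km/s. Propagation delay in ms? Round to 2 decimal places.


Given: distance = 1 km, speed = 300000 km/s
Delay = distance / speed = 1 / 300000 seconds
Delay in ms = 1 * 1000 / 300000
Delay = 0.0033 ms
Rounded to 2 dp = 0.00 ms

0.00


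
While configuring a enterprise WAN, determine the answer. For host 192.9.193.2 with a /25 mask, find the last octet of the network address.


Given: IP = 192.9.193.2, prefix = /25
Subnet mask = 255.255.255.128
Last octet of IP: 2
Last octet of mask: 128
Network last octet = 2 AND 128 = 0

0


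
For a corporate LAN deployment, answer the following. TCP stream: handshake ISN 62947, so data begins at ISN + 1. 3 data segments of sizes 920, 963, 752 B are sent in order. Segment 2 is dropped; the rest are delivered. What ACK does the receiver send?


SYN uses sequence number 62947; first data byte = ISN + 1 = 62948.
Segment 1: SEQ = 62948, len = 920 B, covers [62948, 63867]
Segment 2: SEQ = 63868, len = 963 B, covers [63868, 64830] [LOST]
Segment 3: SEQ = 64831, len = 752 B, covers [64831, 65582]
In-order data received: bytes [62948, 63867] (segments 1..1).
Segment 2 missing -> gap begins at byte 63868; later segments buffered out of order.
Cumulative ACK = next expected in-order byte = 62948 + 920 = 63868

63868


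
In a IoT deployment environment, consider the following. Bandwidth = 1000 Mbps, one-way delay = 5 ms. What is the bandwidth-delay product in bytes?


Given: bandwidth = 1000 Mbps, delay = 5 ms
BDP in bits = 1000 * 10^6 * 5 / 1000
BDP in bits = 5000000
BDP in bytes = 5000000 / 8 = 625000

625000


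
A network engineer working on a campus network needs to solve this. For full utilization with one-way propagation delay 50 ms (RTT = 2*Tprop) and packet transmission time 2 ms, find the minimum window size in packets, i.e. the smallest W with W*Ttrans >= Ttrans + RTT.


Given: Ttrans = 2 ms, RTT = 100 ms (= 2 * Tprop, Tprop = 50 ms)
Time until first ACK returns = Ttrans + RTT = 2 + 100 = 102 ms
Need W * Ttrans >= Ttrans + RTT  ->  W >= (Ttrans + RTT) / Ttrans
(Ttrans + RTT) / Ttrans = 102 / 2 = 51
W_min = ceil(51) = 51

51


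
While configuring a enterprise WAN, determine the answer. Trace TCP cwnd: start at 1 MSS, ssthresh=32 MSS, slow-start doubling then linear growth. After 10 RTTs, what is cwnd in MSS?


RTT 0: cwnd = 1 MSS (initial)
RTT 1: cwnd = 2 MSS (slow start, doubled)
RTT 2: cwnd = 4 MSS (slow start, doubled)
RTT 3: cwnd = 8 MSS (slow start, doubled)
RTT 4: cwnd = 16 MSS (slow start, doubled)
RTT 5: cwnd = 32 MSS (slow start, doubled)
RTT 6: cwnd = 33 MSS (congestion avoidance, +1)
RTT 7: cwnd = 34 MSS (congestion avoidance, +1)
RTT 8: cwnd = 35 MSS (congestion avoidance, +1)
RTT 9: cwnd = 36 MSS (congestion avoidance, +1)
RTT 10: cwnd = 37 MSS (congestion avoidance, +1)

37


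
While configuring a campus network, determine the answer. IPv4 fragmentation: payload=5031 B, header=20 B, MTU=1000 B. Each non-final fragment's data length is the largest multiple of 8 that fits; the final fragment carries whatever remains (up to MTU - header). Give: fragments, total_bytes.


Max data per non-final fragment = floor((MTU - header)/8)*8 = floor((1000 - 20)/8)*8 = floor(980/8)*8 = 976 B
Final fragment needs no 8-byte alignment: it can carry up to MTU - header = 980 B
Non-final fragments needed = ceil((payload - 980) / 976) = ceil(4051/976) = ceil(4.1506) = 5
Number of fragments = 5 + 1 = 6
Fragment sizes (data): 5 * 976 B + 151 B (last, 151 <= 980 OK)
Total bytes sent = payload + n_frags * header = 5031 + 6*20 = 5031 + 120 = 5151 B

6, 5151


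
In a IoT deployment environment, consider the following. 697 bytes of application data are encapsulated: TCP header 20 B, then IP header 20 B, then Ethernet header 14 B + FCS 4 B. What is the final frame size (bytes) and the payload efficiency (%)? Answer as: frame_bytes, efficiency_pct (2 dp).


TCP segment = 697 + 20 = 717 B
IP packet = 717 + 20 = 737 B
Ethernet frame = 737 + 14 + 4 = 755 B
Efficiency = app / frame = 697 / 755 = 0.923179 = 92.3179% -> 92.32% (2 dp)

755, 92.32


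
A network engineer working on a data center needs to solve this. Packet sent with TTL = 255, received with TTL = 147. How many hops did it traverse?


Given: initial TTL = 255, received TTL = 147
Hops = initial TTL - received TTL
Hops = 255 - 147 = 108

108


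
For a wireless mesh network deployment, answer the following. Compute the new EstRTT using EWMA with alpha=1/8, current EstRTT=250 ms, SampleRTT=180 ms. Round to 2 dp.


Given: EstRTT = 250 ms, SampleRTT = 180 ms, alpha = 1/8
New EstRTT = (1 - alpha) * EstRTT + alpha * SampleRTT
(7/8) * 250 = 218.75
(1/8) * 180 = 22.5
New EstRTT = 218.75 + 22.5 = 241.25 ms -> 241.25 ms (2 dp)

241.25


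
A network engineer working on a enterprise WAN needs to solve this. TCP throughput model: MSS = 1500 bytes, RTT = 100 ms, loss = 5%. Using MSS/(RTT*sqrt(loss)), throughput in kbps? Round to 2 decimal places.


Given: MSS = 1500 bytes, RTT = 100 ms, loss = 5%
RTT in seconds = 100 / 1000 = 0.1
Loss rate = 5% = 0.05
sqrt(loss) = sqrt(0.05) = 0.223606797750
Throughput (bytes/s) = 1500 / (0.1 * 0.223606797750) = 67082.0393
Throughput (kbps) = 67082.0393 * 8 / 1000 = 536.656315 -> 536.66 kbps (2 dp)

536.66


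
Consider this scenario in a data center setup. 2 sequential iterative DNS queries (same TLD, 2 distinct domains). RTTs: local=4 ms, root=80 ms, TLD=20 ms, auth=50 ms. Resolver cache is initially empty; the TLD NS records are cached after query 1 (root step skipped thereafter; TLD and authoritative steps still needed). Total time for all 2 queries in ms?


Lookup 1 (cold cache): local + root + TLD + auth = 4 + 80 + 20 + 50 = 154 ms
Lookups 2..2 (TLD NS cached -> skip root; new domain -> still ask TLD and auth): local + TLD + auth = 4 + 20 + 50 = 74 ms each
Remaining 1 lookups: 1 * 74 = 74 ms
Total = 154 + 74 = 228 ms

228


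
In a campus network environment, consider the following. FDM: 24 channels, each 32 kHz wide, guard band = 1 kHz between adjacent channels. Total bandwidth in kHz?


Given: 24 channels, 32 kHz each, guard = 1 kHz
Channel bandwidth = 24 * 32 = 768 kHz
Guard bands = 23 gaps * 1 kHz = 23 kHz
Total = 768 + 23 = 791 kHz

791


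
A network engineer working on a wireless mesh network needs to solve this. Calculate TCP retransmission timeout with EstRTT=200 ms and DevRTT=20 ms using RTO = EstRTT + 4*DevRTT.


Given: EstRTT = 200 ms, DevRTT = 20 ms
Timeout = EstRTT + 4 * DevRTT
4 * DevRTT = 4 * 20 = 80
Timeout = 200 + 80 = 280 ms

280


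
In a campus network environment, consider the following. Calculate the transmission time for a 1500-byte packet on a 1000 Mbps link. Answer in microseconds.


Given: packet = 1500 bytes, bandwidth = 1000 Mbps
Packet in bits = 1500 * 8 = 12000 bits
Bandwidth = 1000 * 10^6 = 1000000000 bps
Time = 12000 / 1000000000 seconds
Time in us = 12000 * 10^6 / 1000000000 = 12

12


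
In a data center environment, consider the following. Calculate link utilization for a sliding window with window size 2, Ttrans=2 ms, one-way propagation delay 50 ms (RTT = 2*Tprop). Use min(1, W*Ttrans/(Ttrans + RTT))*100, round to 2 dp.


Given: W = 2, Ttrans = 2 ms, RTT = 100 ms (= 2 * Tprop, Tprop = 50 ms)
Cycle time = Ttrans + RTT = 2 + 100 = 102 ms (first packet sent until its ACK returns)
W * Ttrans = 2 * 2 = 4 ms of sending per cycle
W * Ttrans / (Ttrans + RTT) = 4 / 102 = 0.039216
U = min(1, 0.039216) = 0.039216
U% = 3.92%

3.92


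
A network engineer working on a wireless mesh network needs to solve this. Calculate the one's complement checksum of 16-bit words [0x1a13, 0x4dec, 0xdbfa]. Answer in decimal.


Given words: [0x1a13, 0x4dec, 0xdbfa]
Step 1: Sum all words
Raw sum = 6675 + 19948 + 56314 = 82937
Step 2: Fold carry: (17401 + 1) = 17402
One's complement = ~17402 & 0xFFFF = 48133

48133


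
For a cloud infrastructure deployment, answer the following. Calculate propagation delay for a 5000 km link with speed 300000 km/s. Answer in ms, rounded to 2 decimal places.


Given: distance = 5000 km, speed = 300000 km/s
Delay = distance / speed = 5000 / 300000 seconds
Delay in ms = 5000 * 1000 / 300000
Delay = 16.6667 ms
Rounded to 2 dp = 16.67 ms

16.67


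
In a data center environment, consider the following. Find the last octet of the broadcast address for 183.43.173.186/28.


Given: IP = 183.43.173.186, prefix = /28
Host bits = 32 - 28 = 4
Network last octet = 186 AND mask = 176
Host part size = 2^4 - 1 = 15
Broadcast last octet = 176 OR 15 = 191

191


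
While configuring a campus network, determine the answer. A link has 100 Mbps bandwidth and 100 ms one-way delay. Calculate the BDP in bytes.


Given: bandwidth = 100 Mbps, delay = 100 ms
BDP in bits = 100 * 10^6 * 100 / 1000
BDP in bits = 10000000
BDP in bytes = 10000000 / 8 = 1250000

1250000


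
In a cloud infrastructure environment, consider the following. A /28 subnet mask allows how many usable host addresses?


Given: subnet mask /28
Host bits = 32 - 28 = 4
Total addresses = 2^4 = 16
Usable hosts = 16 - 2 (network + broadcast) = 14

14


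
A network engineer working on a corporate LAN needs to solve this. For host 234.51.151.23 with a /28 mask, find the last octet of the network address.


Given: IP = 234.51.151.23, prefix = /28
Subnet mask = 255.255.255.240
Last octet of IP: 23
Last octet of mask: 240
Network last octet = 23 AND 240 = 16

16


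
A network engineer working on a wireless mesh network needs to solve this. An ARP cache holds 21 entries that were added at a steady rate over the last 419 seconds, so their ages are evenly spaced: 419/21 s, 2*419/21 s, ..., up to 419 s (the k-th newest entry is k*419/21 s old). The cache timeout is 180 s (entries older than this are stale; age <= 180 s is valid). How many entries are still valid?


Ages are k * 419/21 s for k = 1..21 (spacing = 19.9524 s).
Entry k is valid iff k * 419/21 <= 180 iff k <= 21 * 180 / 419 = 9.0215
n_valid = floor(9.0215) = 9
(n_stale = 21 - 9 = 12)

9


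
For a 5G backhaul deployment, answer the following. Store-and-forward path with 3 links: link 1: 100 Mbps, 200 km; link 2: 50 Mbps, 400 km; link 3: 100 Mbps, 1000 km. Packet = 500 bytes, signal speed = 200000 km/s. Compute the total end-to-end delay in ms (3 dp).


Packet = 500 bytes = 4000 bits. Store-and-forward: sum (t_trans + t_prop) per link.
Link 1: t_trans = 4000/(100*10^6) s = 0.0400 ms; t_prop = 200/200000 s = 1.0000 ms; subtotal = 1.0400 ms
Link 2: t_trans = 4000/(50*10^6) s = 0.0800 ms; t_prop = 400/200000 s = 2.0000 ms; subtotal = 2.0800 ms
Link 3: t_trans = 4000/(100*10^6) s = 0.0400 ms; t_prop = 1000/200000 s = 5.0000 ms; subtotal = 5.0400 ms
End-to-end = 1.0400 + 2.0800 + 5.0400 = 8.1600 ms -> 8.160 ms (3 dp)

8.160


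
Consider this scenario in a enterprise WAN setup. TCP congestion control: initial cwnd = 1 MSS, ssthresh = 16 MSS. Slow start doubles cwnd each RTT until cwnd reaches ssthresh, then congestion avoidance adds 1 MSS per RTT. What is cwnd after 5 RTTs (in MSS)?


RTT 0: cwnd = 1 MSS (initial)
RTT 1: cwnd = 2 MSS (slow start, doubled)
RTT 2: cwnd = 4 MSS (slow start, doubled)
RTT 3: cwnd = 8 MSS (slow start, doubled)
RTT 4: cwnd = 16 MSS (slow start, doubled)
RTT 5: cwnd = 17 MSS (congestion avoidance, +1)

17


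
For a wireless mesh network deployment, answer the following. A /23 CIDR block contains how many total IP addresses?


Given: CIDR prefix /23
Host bits = 32 - 23 = 9
Total addresses = 2^9 = 512

512


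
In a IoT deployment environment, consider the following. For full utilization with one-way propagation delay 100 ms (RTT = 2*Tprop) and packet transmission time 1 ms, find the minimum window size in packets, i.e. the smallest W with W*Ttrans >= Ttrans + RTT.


Given: Ttrans = 1 ms, RTT = 200 ms (= 2 * Tprop, Tprop = 100 ms)
Time until first ACK returns = Ttrans + RTT = 1 + 200 = 201 ms
Need W * Ttrans >= Ttrans + RTT  ->  W >= (Ttrans + RTT) / Ttrans
(Ttrans + RTT) / Ttrans = 201 / 1 = 201
W_min = ceil(201) = 201

201


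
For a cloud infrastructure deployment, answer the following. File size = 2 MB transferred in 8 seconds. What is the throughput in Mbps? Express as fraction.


Given: file = 2 MB, time = 8 s
File in Mb = 2 * 8 = 16 Mb
Throughput = 16 / 8 Mbps
Throughput = 2 Mbps

2


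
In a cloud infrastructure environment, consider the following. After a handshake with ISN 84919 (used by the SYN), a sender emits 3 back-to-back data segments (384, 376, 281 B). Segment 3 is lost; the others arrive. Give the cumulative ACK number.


SYN uses sequence number 84919; first data byte = ISN + 1 = 84920.
Segment 1: SEQ = 84920, len = 384 B, covers [84920, 85303]
Segment 2: SEQ = 85304, len = 376 B, covers [85304, 85679]
Segment 3: SEQ = 85680, len = 281 B, covers [85680, 85960] [LOST]
In-order data received: bytes [84920, 85679] (segments 1..2).
Segment 3 missing -> gap begins at byte 85680.
Cumulative ACK = next expected in-order byte = 84920 + 384 + 376 = 85680

85680


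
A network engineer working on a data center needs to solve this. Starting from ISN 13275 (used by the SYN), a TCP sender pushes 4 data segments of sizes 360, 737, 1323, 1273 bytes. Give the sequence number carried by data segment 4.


The SYN occupies sequence number ISN = 13275, so the first data byte is ISN + 1 = 13276.
SEQ of data segment i = (ISN + 1) + sum of payload sizes of segments 1..i-1.
Segment 1: SEQ = 13276, payload = 360 bytes
Segment 2: SEQ = 13636, payload = 737 bytes
Segment 3: SEQ = 14373, payload = 1323 bytes
Segment 4: SEQ = 15696, payload = 1273 bytes
SEQ of segment 4 = 13276 + 360 + 737 + 1323 = 15696

15696


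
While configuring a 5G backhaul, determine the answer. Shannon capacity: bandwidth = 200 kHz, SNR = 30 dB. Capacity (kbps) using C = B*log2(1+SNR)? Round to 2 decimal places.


Given: B = 200 kHz, SNR = 30 dB
SNR linear = 10^(30/10) = 1000
1 + SNR = 1001
log2(1001) = 9.9672262588
C = 200 * 1000 * 9.9672262588 = 1993445.2518 bps
C = 1993.445252 kbps -> 1993.45 kbps (2 dp)

1993.45


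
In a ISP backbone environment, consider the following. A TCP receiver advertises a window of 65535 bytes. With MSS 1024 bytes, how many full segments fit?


Given: RWND = 65535 bytes, MSS = 1024 bytes
Full segments = floor(RWND / MSS)
Full segments = floor(65535 / 1024)
Full segments = floor(63.999) = 63

63
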